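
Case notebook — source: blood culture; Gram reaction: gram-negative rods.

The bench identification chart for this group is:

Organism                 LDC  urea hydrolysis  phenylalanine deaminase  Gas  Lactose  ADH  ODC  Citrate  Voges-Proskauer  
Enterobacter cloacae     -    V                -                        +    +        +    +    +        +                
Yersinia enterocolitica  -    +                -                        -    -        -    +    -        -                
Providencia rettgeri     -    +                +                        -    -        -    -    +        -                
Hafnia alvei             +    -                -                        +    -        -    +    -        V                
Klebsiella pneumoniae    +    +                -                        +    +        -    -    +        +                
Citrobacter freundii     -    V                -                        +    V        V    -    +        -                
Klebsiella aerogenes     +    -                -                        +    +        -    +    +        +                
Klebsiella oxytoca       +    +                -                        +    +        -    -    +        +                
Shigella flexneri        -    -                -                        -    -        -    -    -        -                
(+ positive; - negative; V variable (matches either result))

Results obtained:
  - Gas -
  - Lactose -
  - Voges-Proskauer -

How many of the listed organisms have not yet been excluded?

Gas -: excludes 6 organisms — 3 left.
Voges-Proskauer -: all 3 remaining candidates are consistent.
Lactose -: all 3 remaining candidates are consistent.
Still consistent: Providencia rettgeri, Shigella flexneri, Yersinia enterocolitica.

3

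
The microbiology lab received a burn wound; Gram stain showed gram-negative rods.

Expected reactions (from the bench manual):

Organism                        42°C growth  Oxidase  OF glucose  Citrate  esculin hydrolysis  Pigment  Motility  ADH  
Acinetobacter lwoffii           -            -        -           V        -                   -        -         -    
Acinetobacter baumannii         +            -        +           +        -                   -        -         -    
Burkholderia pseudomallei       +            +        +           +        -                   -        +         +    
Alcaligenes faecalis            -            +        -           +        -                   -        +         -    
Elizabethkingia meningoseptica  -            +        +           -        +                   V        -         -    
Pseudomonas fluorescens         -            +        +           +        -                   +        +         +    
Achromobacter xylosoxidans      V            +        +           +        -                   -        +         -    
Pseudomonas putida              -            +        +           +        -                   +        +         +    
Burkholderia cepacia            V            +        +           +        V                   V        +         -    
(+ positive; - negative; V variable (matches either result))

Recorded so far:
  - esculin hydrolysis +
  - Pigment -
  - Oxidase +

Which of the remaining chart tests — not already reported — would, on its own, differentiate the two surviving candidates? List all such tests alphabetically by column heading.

Citrate, Motility

Pigment -: excludes Pseudomonas fluorescens, Pseudomonas putida — 7 left.
esculin hydrolysis +: excludes 5 organisms — 2 left.
Oxidase +: all 2 remaining candidates are consistent.
Two candidates remain: Burkholderia cepacia and Elizabethkingia meningoseptica.
  42°C growth: V vs - — variable for at least one, does not separate.
  OF glucose: + vs + — same for both, does not separate.
  Citrate: Burkholderia cepacia +, Elizabethkingia meningoseptica - — discriminates.
  Motility: Burkholderia cepacia +, Elizabethkingia meningoseptica - — discriminates.
  ADH: - vs - — same for both, does not separate.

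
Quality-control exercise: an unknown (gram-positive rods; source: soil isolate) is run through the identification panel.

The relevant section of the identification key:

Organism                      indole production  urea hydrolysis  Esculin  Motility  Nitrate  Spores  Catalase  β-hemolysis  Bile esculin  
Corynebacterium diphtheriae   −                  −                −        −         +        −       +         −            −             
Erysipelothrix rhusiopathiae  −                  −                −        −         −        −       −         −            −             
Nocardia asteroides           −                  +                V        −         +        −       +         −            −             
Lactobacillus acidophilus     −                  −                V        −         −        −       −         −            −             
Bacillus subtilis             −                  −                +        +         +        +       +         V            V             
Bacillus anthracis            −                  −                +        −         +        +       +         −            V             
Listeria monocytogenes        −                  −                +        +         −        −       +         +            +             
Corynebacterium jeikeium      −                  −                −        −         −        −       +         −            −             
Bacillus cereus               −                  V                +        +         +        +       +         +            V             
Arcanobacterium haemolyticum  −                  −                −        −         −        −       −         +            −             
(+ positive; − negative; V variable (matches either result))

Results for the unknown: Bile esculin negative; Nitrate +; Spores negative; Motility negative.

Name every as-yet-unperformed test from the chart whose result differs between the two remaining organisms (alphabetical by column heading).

Motility −: excludes Bacillus subtilis, Listeria monocytogenes, Bacillus cereus — 7 left.
Bile esculin −: all 7 remaining candidates are consistent.
Spores −: excludes Bacillus anthracis — 6 left.
Nitrate +: excludes Erysipelothrix rhusiopathiae, Lactobacillus acidophilus, Corynebacterium jeikeium, Arcanobacterium haemolyticum — 2 left.
Two candidates remain: Corynebacterium diphtheriae and Nocardia asteroides.
  indole production: − vs − — same for both, does not separate.
  urea hydrolysis: Corynebacterium diphtheriae −, Nocardia asteroides + — discriminates.
  Esculin: − vs V — variable for at least one, does not separate.
  Catalase: + vs + — same for both, does not separate.
  β-hemolysis: − vs − — same for both, does not separate.

urea hydrolysis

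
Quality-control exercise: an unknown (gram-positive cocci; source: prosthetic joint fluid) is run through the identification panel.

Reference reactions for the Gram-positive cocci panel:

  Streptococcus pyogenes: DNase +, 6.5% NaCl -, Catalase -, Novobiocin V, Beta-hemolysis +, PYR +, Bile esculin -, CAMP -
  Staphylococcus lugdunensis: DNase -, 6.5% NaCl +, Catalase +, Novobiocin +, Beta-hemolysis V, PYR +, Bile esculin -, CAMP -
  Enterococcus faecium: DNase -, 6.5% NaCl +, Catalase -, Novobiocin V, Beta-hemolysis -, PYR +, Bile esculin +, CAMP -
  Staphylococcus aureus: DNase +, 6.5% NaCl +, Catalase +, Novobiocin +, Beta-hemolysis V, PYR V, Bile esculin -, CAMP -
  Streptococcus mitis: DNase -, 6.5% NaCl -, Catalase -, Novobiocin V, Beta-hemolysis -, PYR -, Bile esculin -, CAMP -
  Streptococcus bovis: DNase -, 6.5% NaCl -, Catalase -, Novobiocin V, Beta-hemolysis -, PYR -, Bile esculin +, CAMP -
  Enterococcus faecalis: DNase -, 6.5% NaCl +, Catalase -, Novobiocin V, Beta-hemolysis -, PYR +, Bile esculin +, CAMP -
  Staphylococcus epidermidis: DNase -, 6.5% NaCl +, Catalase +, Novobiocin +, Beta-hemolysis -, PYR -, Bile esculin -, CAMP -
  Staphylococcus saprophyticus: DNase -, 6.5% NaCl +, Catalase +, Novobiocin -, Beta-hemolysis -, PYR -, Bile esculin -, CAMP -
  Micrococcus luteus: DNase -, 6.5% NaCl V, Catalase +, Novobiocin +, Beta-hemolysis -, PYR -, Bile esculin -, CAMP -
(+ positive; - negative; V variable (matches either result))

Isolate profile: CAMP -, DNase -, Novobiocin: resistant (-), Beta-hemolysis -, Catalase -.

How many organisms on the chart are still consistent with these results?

Catalase -: excludes 5 organisms — 5 left.
Novobiocin -: all 5 remaining candidates are consistent.
Beta-hemolysis -: excludes Streptococcus pyogenes — 4 left.
DNase -: all 4 remaining candidates are consistent.
CAMP -: all 4 remaining candidates are consistent.
Still consistent: Enterococcus faecalis, Enterococcus faecium, Streptococcus bovis, Streptococcus mitis.

4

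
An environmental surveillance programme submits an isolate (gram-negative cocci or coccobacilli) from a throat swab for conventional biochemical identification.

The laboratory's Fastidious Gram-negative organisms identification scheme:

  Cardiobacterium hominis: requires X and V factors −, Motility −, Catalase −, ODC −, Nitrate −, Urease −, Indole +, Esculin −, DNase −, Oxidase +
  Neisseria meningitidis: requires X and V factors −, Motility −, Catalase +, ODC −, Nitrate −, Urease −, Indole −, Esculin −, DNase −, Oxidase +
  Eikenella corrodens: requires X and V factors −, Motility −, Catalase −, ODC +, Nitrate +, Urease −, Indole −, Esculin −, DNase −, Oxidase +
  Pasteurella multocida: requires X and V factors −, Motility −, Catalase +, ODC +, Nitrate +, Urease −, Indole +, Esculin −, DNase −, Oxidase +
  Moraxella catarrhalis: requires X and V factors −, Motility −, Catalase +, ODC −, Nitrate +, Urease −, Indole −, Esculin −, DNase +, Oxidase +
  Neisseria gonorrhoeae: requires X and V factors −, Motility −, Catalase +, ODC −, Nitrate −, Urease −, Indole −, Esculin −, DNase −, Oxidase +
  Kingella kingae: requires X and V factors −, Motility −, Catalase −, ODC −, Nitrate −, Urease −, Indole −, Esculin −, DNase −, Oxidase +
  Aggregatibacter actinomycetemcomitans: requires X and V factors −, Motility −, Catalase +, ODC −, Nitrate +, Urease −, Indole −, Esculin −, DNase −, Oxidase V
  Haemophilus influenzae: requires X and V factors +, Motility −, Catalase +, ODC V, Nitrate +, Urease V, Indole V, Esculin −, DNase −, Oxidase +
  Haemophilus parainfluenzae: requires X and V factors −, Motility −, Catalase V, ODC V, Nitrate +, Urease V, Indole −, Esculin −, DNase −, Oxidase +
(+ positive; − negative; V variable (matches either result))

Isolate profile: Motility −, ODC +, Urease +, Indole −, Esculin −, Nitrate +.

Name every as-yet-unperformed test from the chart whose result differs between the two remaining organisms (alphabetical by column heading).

requires X and V factors

ODC +: excludes 6 organisms — 4 left.
Indole −: excludes Pasteurella multocida — 3 left.
Nitrate +: all 3 remaining candidates are consistent.
Esculin −: all 3 remaining candidates are consistent.
Motility −: all 3 remaining candidates are consistent.
Urease +: excludes Eikenella corrodens — 2 left.
Two candidates remain: Haemophilus influenzae and Haemophilus parainfluenzae.
  requires X and V factors: Haemophilus influenzae +, Haemophilus parainfluenzae − — discriminates.
  Catalase: + vs V — variable for at least one, does not separate.
  DNase: − vs − — same for both, does not separate.
  Oxidase: + vs + — same for both, does not separate.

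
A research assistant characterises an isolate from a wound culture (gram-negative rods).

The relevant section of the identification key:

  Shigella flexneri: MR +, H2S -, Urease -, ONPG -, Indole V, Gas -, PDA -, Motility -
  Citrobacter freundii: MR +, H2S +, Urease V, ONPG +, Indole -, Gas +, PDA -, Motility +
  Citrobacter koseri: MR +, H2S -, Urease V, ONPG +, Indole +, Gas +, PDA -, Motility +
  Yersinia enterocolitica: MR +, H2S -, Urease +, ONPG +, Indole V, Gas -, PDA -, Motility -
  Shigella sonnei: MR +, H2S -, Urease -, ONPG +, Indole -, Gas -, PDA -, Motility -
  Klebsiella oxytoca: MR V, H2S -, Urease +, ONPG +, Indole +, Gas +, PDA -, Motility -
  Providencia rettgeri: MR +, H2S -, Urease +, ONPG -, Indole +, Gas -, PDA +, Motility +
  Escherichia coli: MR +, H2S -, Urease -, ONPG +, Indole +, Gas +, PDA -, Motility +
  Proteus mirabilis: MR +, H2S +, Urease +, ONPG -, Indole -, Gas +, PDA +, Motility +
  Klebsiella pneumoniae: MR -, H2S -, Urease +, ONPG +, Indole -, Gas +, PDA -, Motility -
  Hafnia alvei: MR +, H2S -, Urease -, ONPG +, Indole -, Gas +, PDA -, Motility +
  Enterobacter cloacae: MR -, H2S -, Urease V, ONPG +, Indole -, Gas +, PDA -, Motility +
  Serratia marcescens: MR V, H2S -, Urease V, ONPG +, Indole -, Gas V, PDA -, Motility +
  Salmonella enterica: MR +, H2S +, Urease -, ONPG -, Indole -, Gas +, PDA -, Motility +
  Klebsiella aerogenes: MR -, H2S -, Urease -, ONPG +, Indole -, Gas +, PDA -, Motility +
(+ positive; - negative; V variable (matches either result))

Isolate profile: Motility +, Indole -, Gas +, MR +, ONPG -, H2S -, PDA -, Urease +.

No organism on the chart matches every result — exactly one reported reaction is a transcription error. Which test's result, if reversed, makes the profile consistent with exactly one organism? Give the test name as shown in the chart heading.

As reported, no row in the chart matches all 8 reactions.
Reversing ONPG (to +) → unique match: Serratia marcescens.
Reversing Gas → still no organism matches.
Reversing Motility → still no organism matches.
Reversing Indole → still no organism matches.
Reversing MR → still no organism matches.
Reversing Urease → still no organism matches.
Reversing PDA → still no organism matches.
Reversing H2S → still no organism matches.

ONPG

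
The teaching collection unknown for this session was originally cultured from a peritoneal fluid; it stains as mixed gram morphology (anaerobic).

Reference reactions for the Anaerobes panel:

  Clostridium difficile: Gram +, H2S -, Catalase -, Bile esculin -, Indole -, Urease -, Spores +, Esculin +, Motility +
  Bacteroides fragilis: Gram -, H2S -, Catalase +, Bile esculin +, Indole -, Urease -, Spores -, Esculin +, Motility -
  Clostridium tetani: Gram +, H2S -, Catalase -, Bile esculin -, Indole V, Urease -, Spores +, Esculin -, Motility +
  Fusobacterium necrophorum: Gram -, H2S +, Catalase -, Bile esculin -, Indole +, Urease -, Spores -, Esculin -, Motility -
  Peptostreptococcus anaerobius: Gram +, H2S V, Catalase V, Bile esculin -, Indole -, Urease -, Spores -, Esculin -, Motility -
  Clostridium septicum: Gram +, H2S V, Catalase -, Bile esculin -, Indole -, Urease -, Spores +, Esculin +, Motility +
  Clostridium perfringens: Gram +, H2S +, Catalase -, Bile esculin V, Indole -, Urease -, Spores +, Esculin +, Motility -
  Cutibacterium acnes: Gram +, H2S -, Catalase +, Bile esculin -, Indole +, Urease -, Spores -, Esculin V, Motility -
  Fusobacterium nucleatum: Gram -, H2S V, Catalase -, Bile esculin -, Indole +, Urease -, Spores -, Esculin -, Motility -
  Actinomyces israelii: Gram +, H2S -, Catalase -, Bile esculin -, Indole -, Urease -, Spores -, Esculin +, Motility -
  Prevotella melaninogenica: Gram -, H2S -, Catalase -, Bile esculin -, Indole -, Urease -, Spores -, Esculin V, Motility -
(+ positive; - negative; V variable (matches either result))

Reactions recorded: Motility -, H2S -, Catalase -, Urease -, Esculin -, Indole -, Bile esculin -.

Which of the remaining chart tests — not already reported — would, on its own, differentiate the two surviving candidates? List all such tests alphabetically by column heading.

Gram

H2S -: excludes Fusobacterium necrophorum, Clostridium perfringens — 9 left.
Urease -: all 9 remaining candidates are consistent.
Indole -: excludes Cutibacterium acnes, Fusobacterium nucleatum — 7 left.
Catalase -: excludes Bacteroides fragilis — 6 left.
Esculin -: excludes Clostridium difficile, Clostridium septicum, Actinomyces israelii — 3 left.
Bile esculin -: all 3 remaining candidates are consistent.
Motility -: excludes Clostridium tetani — 2 left.
Two candidates remain: Peptostreptococcus anaerobius and Prevotella melaninogenica.
  Gram: Peptostreptococcus anaerobius +, Prevotella melaninogenica - — discriminates.
  Spores: - vs - — same for both, does not separate.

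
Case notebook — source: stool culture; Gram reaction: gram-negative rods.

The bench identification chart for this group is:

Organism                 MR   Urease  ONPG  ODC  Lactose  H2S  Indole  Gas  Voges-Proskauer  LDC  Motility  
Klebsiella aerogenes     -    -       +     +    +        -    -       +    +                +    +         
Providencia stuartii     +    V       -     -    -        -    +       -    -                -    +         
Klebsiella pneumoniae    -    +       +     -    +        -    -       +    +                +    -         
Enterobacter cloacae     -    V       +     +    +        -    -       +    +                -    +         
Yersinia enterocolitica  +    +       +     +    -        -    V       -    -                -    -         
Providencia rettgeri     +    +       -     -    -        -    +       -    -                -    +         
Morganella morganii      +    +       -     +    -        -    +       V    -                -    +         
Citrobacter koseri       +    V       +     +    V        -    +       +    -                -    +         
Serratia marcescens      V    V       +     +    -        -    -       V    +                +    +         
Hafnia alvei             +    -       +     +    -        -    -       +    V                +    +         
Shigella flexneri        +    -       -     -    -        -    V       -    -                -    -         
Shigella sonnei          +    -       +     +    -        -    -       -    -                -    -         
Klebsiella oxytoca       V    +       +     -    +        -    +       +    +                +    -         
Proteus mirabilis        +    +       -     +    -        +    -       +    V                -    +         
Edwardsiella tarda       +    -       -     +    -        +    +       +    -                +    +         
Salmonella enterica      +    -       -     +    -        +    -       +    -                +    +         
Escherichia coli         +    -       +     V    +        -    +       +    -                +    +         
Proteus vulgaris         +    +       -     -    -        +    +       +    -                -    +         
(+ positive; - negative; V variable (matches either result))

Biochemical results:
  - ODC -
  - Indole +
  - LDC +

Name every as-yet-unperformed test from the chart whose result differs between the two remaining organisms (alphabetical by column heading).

Motility, Urease, Voges-Proskauer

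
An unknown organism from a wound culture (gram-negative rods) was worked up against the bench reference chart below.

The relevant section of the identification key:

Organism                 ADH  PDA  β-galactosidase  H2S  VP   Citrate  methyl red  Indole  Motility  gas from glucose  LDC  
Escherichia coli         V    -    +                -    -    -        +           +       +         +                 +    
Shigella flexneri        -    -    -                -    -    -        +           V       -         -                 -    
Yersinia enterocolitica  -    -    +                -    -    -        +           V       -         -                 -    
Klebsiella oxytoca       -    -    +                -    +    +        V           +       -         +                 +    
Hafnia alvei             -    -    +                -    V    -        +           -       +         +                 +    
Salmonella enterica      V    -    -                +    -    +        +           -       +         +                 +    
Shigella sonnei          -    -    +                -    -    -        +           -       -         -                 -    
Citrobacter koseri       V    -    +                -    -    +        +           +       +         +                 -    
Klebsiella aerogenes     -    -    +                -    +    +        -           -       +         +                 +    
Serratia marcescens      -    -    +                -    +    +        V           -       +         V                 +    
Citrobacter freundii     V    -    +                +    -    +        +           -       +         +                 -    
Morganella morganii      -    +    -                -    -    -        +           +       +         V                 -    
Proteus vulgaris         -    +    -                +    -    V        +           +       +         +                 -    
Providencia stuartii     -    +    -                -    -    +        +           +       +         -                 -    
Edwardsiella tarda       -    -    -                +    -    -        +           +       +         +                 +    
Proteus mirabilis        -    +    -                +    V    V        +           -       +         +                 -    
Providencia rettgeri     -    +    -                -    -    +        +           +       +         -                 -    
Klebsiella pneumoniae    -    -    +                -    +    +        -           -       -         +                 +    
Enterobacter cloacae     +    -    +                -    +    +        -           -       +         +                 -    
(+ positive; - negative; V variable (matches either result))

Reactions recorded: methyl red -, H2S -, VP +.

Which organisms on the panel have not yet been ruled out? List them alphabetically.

VP +: excludes 12 organisms — 7 left.
methyl red -: excludes Hafnia alvei, Proteus mirabilis — 5 left.
H2S -: all 5 remaining candidates are consistent.

Enterobacter cloacae, Klebsiella aerogenes, Klebsiella oxytoca, Klebsiella pneumoniae, Serratia marcescens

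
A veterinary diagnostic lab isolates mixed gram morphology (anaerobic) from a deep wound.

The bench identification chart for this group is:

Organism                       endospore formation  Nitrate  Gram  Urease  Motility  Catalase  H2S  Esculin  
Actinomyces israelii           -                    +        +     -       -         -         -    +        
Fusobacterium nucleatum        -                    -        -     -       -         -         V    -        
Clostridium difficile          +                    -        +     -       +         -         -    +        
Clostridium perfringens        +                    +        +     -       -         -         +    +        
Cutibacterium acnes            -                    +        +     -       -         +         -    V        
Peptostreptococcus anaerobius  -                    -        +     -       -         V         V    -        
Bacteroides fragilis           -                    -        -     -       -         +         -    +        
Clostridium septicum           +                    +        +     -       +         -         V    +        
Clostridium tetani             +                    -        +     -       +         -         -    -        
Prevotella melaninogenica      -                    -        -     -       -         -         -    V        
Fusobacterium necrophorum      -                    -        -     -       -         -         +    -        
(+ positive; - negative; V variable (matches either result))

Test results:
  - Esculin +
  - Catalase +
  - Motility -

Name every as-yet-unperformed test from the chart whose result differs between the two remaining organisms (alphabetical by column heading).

Catalase +: excludes 8 organisms — 3 left.
Esculin +: excludes Peptostreptococcus anaerobius — 2 left.
Motility -: all 2 remaining candidates are consistent.
Two candidates remain: Bacteroides fragilis and Cutibacterium acnes.
  endospore formation: - vs - — same for both, does not separate.
  Nitrate: Bacteroides fragilis -, Cutibacterium acnes + — discriminates.
  Gram: Bacteroides fragilis -, Cutibacterium acnes + — discriminates.
  Urease: - vs - — same for both, does not separate.
  H2S: - vs - — same for both, does not separate.

Gram, Nitrate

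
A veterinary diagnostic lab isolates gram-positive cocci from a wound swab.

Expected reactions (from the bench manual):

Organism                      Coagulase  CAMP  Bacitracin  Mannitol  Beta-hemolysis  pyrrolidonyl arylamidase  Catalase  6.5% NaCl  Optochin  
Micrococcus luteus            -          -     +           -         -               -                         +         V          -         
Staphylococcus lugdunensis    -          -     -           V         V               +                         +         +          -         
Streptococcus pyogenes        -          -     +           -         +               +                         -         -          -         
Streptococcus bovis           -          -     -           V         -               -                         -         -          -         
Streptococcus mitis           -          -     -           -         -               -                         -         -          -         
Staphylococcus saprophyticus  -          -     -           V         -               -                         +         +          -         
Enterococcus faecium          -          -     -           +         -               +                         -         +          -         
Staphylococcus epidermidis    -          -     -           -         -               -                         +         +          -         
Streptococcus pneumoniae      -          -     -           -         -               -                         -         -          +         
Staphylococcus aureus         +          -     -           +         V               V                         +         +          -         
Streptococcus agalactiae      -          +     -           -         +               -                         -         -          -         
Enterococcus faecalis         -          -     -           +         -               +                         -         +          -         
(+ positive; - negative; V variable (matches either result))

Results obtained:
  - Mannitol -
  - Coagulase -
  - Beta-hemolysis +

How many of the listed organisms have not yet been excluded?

Beta-hemolysis +: excludes 8 organisms — 4 left.
Coagulase -: excludes Staphylococcus aureus — 3 left.
Mannitol -: all 3 remaining candidates are consistent.
Still consistent: Staphylococcus lugdunensis, Streptococcus agalactiae, Streptococcus pyogenes.

3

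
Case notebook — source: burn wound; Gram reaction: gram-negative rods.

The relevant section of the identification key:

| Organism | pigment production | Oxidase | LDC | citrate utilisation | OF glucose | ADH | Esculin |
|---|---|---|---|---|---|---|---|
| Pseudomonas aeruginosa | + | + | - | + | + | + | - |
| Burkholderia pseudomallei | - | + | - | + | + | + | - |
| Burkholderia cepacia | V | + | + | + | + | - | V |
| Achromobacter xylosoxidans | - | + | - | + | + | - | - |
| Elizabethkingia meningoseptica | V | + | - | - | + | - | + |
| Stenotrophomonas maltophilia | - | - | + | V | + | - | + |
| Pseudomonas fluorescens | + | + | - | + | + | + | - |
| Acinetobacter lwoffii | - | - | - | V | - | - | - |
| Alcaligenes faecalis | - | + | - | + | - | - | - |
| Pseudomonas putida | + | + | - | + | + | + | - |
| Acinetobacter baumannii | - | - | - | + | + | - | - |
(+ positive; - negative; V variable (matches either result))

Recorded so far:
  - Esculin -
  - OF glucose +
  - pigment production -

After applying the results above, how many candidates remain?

4

OF glucose +: excludes Acinetobacter lwoffii, Alcaligenes faecalis — 9 left.
pigment production -: excludes Pseudomonas aeruginosa, Pseudomonas fluorescens, Pseudomonas putida — 6 left.
Esculin -: excludes Elizabethkingia meningoseptica, Stenotrophomonas maltophilia — 4 left.
Still consistent: Achromobacter xylosoxidans, Acinetobacter baumannii, Burkholderia cepacia, Burkholderia pseudomallei.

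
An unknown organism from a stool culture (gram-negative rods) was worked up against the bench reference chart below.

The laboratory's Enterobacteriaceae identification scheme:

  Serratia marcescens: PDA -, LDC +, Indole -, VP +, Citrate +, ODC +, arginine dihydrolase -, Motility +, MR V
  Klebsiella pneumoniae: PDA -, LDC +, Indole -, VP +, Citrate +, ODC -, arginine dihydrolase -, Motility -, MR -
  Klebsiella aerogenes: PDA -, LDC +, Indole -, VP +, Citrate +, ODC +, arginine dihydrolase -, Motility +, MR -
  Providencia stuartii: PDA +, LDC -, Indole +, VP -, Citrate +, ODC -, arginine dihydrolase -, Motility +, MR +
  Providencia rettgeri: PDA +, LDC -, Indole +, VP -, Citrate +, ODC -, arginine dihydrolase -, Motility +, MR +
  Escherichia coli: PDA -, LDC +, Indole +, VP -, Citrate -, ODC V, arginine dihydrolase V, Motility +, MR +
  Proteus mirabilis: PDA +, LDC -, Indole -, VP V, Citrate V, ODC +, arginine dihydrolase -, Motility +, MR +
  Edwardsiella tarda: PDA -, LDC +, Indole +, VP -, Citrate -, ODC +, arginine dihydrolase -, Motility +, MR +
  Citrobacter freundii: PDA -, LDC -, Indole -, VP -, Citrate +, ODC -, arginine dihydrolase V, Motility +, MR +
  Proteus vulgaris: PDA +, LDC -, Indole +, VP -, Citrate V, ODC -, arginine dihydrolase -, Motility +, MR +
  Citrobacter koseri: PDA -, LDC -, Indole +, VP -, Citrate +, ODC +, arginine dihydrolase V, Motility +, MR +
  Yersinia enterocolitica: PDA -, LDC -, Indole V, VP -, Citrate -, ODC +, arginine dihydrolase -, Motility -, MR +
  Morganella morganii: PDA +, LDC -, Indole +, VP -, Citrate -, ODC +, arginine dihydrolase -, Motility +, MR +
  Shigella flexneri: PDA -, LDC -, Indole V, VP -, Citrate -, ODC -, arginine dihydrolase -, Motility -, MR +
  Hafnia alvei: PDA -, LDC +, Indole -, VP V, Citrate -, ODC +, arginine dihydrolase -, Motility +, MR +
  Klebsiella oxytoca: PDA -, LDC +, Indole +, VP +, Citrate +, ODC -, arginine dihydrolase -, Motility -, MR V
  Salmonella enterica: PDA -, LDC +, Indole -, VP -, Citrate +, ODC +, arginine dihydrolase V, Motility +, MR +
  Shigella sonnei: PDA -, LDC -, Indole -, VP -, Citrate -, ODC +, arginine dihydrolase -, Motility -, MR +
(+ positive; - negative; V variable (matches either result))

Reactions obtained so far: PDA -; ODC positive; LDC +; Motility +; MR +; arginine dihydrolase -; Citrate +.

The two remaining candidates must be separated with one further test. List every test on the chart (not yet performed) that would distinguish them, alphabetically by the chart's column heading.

VP

PDA -: excludes 5 organisms — 13 left.
MR +: excludes Klebsiella pneumoniae, Klebsiella aerogenes — 11 left.
ODC +: excludes Citrobacter freundii, Shigella flexneri, Klebsiella oxytoca — 8 left.
LDC +: excludes Citrobacter koseri, Yersinia enterocolitica, Shigella sonnei — 5 left.
Motility +: all 5 remaining candidates are consistent.
arginine dihydrolase -: all 5 remaining candidates are consistent.
Citrate +: excludes Escherichia coli, Edwardsiella tarda, Hafnia alvei — 2 left.
Two candidates remain: Salmonella enterica and Serratia marcescens.
  Indole: - vs - — same for both, does not separate.
  VP: Salmonella enterica -, Serratia marcescens + — discriminates.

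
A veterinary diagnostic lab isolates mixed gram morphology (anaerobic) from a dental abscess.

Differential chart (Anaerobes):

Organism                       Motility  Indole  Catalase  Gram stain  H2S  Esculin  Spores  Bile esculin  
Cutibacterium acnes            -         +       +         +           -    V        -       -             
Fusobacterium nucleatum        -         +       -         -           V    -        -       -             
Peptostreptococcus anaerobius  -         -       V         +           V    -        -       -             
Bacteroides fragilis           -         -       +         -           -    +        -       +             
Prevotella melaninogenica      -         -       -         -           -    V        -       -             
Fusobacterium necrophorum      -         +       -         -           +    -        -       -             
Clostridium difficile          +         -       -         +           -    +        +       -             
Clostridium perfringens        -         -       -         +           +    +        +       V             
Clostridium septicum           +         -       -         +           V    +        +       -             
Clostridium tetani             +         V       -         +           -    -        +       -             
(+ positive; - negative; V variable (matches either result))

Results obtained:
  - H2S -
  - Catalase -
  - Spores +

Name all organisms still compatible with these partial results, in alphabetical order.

H2S -: excludes Fusobacterium necrophorum, Clostridium perfringens — 8 left.
Spores +: excludes 5 organisms — 3 left.
Catalase -: all 3 remaining candidates are consistent.

Clostridium difficile, Clostridium septicum, Clostridium tetani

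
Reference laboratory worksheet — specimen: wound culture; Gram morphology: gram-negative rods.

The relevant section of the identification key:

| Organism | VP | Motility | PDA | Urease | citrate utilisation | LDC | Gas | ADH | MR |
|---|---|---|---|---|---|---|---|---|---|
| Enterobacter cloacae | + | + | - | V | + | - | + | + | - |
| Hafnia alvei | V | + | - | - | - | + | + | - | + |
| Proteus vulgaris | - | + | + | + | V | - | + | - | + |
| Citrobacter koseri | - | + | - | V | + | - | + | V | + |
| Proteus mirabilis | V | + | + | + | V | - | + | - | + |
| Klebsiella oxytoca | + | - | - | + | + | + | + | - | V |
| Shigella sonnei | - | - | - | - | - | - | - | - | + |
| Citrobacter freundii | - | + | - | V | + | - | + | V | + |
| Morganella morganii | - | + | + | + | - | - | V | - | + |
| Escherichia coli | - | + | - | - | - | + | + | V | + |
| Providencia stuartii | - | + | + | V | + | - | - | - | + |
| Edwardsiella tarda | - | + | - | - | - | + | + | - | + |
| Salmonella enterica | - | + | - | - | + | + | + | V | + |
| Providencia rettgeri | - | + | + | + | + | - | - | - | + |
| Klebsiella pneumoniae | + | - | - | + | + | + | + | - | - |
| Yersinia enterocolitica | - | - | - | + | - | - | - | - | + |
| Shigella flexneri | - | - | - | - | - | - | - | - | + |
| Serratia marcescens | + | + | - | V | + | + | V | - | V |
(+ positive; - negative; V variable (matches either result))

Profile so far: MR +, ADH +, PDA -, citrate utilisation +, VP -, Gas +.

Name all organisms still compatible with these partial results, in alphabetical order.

Citrobacter freundii, Citrobacter koseri, Salmonella enterica

VP -: excludes Enterobacter cloacae, Klebsiella oxytoca, Klebsiella pneumoniae, Serratia marcescens — 14 left.
Gas +: excludes 5 organisms — 9 left.
ADH +: excludes 5 organisms — 4 left.
PDA -: all 4 remaining candidates are consistent.
MR +: all 4 remaining candidates are consistent.
citrate utilisation +: excludes Escherichia coli — 3 left.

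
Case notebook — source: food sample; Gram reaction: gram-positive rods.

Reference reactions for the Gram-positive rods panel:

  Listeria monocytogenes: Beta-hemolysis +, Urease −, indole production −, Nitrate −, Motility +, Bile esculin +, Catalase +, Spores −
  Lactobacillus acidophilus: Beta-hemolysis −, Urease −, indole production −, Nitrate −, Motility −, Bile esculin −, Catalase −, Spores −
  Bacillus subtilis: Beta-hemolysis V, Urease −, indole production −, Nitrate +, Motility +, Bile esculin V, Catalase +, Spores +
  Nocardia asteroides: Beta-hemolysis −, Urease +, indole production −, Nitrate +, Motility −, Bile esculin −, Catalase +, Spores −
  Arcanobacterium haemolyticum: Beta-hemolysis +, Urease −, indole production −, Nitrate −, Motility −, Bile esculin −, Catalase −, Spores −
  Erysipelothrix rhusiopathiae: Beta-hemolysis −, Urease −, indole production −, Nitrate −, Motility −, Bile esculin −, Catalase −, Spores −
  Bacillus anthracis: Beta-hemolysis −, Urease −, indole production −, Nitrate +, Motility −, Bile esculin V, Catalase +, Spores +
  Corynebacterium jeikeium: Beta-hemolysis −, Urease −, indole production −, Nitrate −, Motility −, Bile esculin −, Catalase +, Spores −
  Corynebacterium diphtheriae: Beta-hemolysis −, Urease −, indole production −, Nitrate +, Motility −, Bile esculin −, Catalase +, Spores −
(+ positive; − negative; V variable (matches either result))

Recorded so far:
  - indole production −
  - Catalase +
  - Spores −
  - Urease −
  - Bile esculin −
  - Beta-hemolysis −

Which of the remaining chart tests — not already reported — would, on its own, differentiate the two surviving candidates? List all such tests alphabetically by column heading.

Catalase +: excludes Lactobacillus acidophilus, Arcanobacterium haemolyticum, Erysipelothrix rhusiopathiae — 6 left.
indole production −: all 6 remaining candidates are consistent.
Bile esculin −: excludes Listeria monocytogenes — 5 left.
Urease −: excludes Nocardia asteroides — 4 left.
Beta-hemolysis −: all 4 remaining candidates are consistent.
Spores −: excludes Bacillus subtilis, Bacillus anthracis — 2 left.
Two candidates remain: Corynebacterium diphtheriae and Corynebacterium jeikeium.
  Nitrate: Corynebacterium diphtheriae +, Corynebacterium jeikeium − — discriminates.
  Motility: − vs − — same for both, does not separate.

Nitrate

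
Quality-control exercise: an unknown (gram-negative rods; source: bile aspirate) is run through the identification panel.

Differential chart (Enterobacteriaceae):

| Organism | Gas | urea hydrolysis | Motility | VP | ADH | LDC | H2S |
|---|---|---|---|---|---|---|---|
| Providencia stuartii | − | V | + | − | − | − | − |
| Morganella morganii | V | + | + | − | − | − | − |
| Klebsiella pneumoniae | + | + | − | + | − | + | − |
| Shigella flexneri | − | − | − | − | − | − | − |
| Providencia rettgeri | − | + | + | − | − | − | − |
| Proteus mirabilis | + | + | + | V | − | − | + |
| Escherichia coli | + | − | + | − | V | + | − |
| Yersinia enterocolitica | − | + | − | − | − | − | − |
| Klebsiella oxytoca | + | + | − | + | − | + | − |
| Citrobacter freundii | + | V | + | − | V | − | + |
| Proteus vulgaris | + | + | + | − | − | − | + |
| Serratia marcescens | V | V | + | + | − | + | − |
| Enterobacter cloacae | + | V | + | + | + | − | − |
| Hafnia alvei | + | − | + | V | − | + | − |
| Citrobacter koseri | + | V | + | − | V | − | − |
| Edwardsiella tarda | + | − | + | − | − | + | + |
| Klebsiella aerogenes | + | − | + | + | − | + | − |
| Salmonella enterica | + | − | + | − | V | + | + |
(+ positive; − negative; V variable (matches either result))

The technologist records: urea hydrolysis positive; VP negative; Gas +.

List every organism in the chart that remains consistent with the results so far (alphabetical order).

Gas +: excludes Providencia stuartii, Shigella flexneri, Providencia rettgeri, Yersinia enterocolitica — 14 left.
urea hydrolysis +: excludes 5 organisms — 9 left.
VP −: excludes Klebsiella pneumoniae, Klebsiella oxytoca, Serratia marcescens, Enterobacter cloacae — 5 left.

Citrobacter freundii, Citrobacter koseri, Morganella morganii, Proteus mirabilis, Proteus vulgaris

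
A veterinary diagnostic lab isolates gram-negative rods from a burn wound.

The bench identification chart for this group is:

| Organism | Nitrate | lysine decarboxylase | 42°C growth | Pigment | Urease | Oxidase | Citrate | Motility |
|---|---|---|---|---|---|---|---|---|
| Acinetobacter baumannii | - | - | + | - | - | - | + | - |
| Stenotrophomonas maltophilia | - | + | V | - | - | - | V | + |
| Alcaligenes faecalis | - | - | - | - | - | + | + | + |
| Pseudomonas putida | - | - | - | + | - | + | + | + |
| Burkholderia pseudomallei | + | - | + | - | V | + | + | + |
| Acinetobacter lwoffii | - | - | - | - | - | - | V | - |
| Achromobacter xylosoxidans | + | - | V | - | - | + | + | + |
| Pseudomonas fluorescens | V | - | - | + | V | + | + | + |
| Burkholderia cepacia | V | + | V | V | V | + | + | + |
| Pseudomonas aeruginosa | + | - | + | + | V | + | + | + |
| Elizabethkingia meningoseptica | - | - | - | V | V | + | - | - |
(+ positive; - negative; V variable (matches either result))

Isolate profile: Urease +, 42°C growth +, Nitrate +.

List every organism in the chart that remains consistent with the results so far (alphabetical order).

Nitrate +: excludes 6 organisms — 5 left.
Urease +: excludes Achromobacter xylosoxidans — 4 left.
42°C growth +: excludes Pseudomonas fluorescens — 3 left.

Burkholderia cepacia, Burkholderia pseudomallei, Pseudomonas aeruginosa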